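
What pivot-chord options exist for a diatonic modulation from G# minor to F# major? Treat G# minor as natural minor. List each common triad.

G#m, B, D#m, F#

Triads in G# minor (natural minor): G#m (i), A#dim (ii°), B (III), C#m (iv), D#m (v), E (VI), F# (VII).
Triads in F# major: F# (I), G#m (ii), A#m (iii), B (IV), C# (V), D#m (vi), E#dim (vii°).
Shared triads with their functions: G#m (i in G# minor, ii in F# major); B (III in G# minor, IV in F# major); D#m (v in G# minor, vi in F# major); F# (VII in G# minor, I in F# major).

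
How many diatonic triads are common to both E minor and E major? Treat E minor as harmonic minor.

2

Diatonic triads of E minor (harmonic minor): Em (i), F♯dim (ii°), Gaug (III+), Am (iv), B (V), C (VI), D♯dim (vii°).
Diatonic triads of E major: E (I), F♯m (ii), G♯m (iii), A (IV), B (V), C♯m (vi), D♯dim (vii°).
Matching root and quality in both lists: B, D♯dim.
That gives 2 common triads.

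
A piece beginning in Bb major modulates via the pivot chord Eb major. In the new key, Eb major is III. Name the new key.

C minor

The numeral III denotes a major triad on scale degree 3. With Eb on degree 3, the tonic of the new key is C.
Degree 3 carries a major triad in natural-minor keys, so the destination is C minor.
Check: the diatonic triads of C minor (natural minor) are Cm (i), Ddim (ii°), Eb (III), Fm (iv), Gm (v), Ab (VI), Bb (VII) — Eb major is indeed III.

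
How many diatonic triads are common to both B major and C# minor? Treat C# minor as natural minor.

4

Diatonic triads of B major: B major (I), C# minor (ii), D# minor (iii), E major (IV), F# major (V), G# minor (vi), A# diminished (vii°).
Diatonic triads of C# minor (natural minor): C# minor (i), D# diminished (ii°), E major (III), F# minor (iv), G# minor (v), A major (VI), B major (VII).
Matching root and quality in both lists: B major, C# minor, E major, G# minor.
That gives 4 common triads.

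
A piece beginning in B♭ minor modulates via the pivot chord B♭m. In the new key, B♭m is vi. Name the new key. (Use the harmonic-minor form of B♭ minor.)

The numeral vi denotes a minor triad on scale degree 6. With B♭ on degree 6, the tonic of the new key is D♭.
Degree 6 carries a minor triad in major keys, so the destination is D♭ major.
Check: the diatonic triads of D♭ major are D♭ (I), E♭m (ii), Fm (iii), G♭ (IV), A♭ (V), B♭m (vi), Cdim (vii°) — B♭m is indeed vi.

D♭ major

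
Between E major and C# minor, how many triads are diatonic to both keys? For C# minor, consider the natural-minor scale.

Diatonic triads of E major: E major (I), F# minor (ii), G# minor (iii), A major (IV), B major (V), C# minor (vi), D# diminished (vii°).
Diatonic triads of C# minor (natural minor): C# minor (i), D# diminished (ii°), E major (III), F# minor (iv), G# minor (v), A major (VI), B major (VII).
Matching root and quality in both lists: E major, F# minor, G# minor, A major, B major, C# minor, D# diminished.
That gives 7 common triads.

7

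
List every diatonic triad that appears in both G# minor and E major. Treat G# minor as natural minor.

G#m, B, C#m, E

Triads in G# minor (natural minor): G#m (i), A#dim (ii°), B (III), C#m (iv), D#m (v), E (VI), F# (VII).
Triads in E major: E (I), F#m (ii), G#m (iii), A (IV), B (V), C#m (vi), D#dim (vii°).
Shared triads with their functions: G#m (i in G# minor, iii in E major); B (III in G# minor, V in E major); C#m (iv in G# minor, vi in E major); E (VI in G# minor, I in E major).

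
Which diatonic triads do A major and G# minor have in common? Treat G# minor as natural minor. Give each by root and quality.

Triads in A major: A (I), Bm (ii), C#m (iii), D (IV), E (V), F#m (vi), G#dim (vii°).
Triads in G# minor (natural minor): G#m (i), A#dim (ii°), B (III), C#m (iv), D#m (v), E (VI), F# (VII).
Shared triads with their functions: C#m (iii in A major, iv in G# minor); E (V in A major, VI in G# minor).

C#m, E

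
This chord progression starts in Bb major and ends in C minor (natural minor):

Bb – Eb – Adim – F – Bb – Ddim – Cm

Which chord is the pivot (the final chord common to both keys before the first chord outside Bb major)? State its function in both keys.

Chords diatonic to Bb major: Bb, Cm, Dm, Eb, F, Gm, Adim.
Reading the progression, the first chord not in that set is Ddim, so the modulation leaves Bb major there.
The chord immediately before Ddim is Bb, which is diatonic to both keys: I in Bb major and VII in C minor.

Bb — I in Bb major, VII in C minor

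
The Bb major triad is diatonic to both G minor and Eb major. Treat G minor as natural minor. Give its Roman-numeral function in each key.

The scale of G minor (natural minor) is G A Bb C D Eb F; Bb is degree 3, and the triad built there (Bb-D-F) is major, so it is III.
The scale of Eb major is Eb F G Ab Bb C D; Bb is degree 5, and the triad built there (Bb-D-F) is major, so it is V.

III in G minor; V in Eb major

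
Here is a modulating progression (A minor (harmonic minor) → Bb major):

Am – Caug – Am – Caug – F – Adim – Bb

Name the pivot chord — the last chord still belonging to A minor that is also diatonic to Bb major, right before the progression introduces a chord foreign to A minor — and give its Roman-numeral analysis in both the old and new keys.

F — VI in A minor, V in Bb major

Chords diatonic to A minor: Am, Bdim, Caug, Dm, E, F, G#dim.
Reading the progression, the first chord not in that set is Adim, so the modulation leaves A minor there.
The chord immediately before Adim is F, which is diatonic to both keys: VI in A minor and V in Bb major.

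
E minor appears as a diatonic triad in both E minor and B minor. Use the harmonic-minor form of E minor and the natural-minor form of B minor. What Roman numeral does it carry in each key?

The scale of E minor (harmonic minor) is E F# G A B C D#; E is degree 1, and the triad built there (E-G-B) is minor, so it is i.
The scale of B minor (natural minor) is B C# D E F# G A; E is degree 4, and the triad built there (E-G-B) is minor, so it is iv.

i in E minor; iv in B minor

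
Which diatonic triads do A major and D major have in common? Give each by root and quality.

Triads in A major: A major (I), B minor (ii), C# minor (iii), D major (IV), E major (V), F# minor (vi), G# diminished (vii°).
Triads in D major: D major (I), E minor (ii), F# minor (iii), G major (IV), A major (V), B minor (vi), C# diminished (vii°).
Shared triads with their functions: A major (I in A major, V in D major); B minor (ii in A major, vi in D major); D major (IV in A major, I in D major); F# minor (vi in A major, iii in D major).

A, Bm, D, F#m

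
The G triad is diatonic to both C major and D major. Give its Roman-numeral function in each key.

V in C major; IV in D major

The scale of C major is C D E F G A B; G is degree 5, and the triad built there (G-B-D) is major, so it is V.
The scale of D major is D E F# G A B C#; G is degree 4, and the triad built there (G-B-D) is major, so it is IV.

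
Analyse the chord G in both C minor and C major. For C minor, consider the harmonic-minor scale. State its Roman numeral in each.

The scale of C minor (harmonic minor) is C D Eb F G Ab B; G is degree 5, and the triad built there (G-B-D) is major, so it is V.
The scale of C major is C D E F G A B; G is degree 5, and the triad built there (G-B-D) is major, so it is V.

V in C minor; V in C major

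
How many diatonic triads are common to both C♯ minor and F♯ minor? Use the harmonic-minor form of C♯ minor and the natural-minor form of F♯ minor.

Diatonic triads of C♯ minor (harmonic minor): C♯m (i), D♯dim (ii°), Eaug (III+), F♯m (iv), G♯ (V), A (VI), B♯dim (vii°).
Diatonic triads of F♯ minor (natural minor): F♯m (i), G♯dim (ii°), A (III), Bm (iv), C♯m (v), D (VI), E (VII).
Matching root and quality in both lists: C♯m, F♯m, A.
That gives 3 common triads.

3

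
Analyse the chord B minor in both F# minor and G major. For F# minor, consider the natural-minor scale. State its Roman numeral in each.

The scale of F# minor (natural minor) is F# G# A B C# D E; B is degree 4, and the triad built there (B-D-F#) is minor, so it is iv.
The scale of G major is G A B C D E F#; B is degree 3, and the triad built there (B-D-F#) is minor, so it is iii.

iv in F# minor; iii in G major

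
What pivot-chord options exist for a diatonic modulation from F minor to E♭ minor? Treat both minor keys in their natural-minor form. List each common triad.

Triads in F minor (natural minor): F minor (i), G diminished (ii°), A♭ major (III), B♭ minor (iv), C minor (v), D♭ major (VI), E♭ major (VII).
Triads in E♭ minor (natural minor): E♭ minor (i), F diminished (ii°), G♭ major (III), A♭ minor (iv), B♭ minor (v), C♭ major (VI), D♭ major (VII).
Shared triads with their functions: B♭ minor (iv in F minor, v in E♭ minor); D♭ major (VI in F minor, VII in E♭ minor).

B♭m, D♭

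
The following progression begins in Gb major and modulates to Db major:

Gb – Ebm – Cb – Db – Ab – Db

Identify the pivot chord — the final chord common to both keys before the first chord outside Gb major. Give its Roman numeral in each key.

Chords diatonic to Gb major: Gb, Abm, Bbm, Cb, Db, Ebm, Fdim.
Reading the progression, the first chord not in that set is Ab, so the modulation leaves Gb major there.
The chord immediately before Ab is Db, which is diatonic to both keys: V in Gb major and I in Db major.

Db — V in Gb major, I in Db major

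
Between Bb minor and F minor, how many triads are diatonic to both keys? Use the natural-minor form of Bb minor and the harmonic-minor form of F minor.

3

Diatonic triads of Bb minor (natural minor): Bbm (i), Cdim (ii°), Db (III), Ebm (iv), Fm (v), Gb (VI), Ab (VII).
Diatonic triads of F minor (harmonic minor): Fm (i), Gdim (ii°), Abaug (III+), Bbm (iv), C (V), Db (VI), Edim (vii°).
Matching root and quality in both lists: Bbm, Db, Fm.
That gives 3 common triads.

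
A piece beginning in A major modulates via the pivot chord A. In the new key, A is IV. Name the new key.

E major

The numeral IV denotes a major triad on scale degree 4. With A on degree 4, the tonic of the new key is E.
Degree 4 carries a major triad in major keys, so the destination is E major.
Check: the diatonic triads of E major are E (I), F#m (ii), G#m (iii), A (IV), B (V), C#m (vi), D#dim (vii°) — A is indeed IV.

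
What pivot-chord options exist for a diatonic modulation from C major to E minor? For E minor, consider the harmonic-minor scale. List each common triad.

Triads in C major: C (I), Dm (ii), Em (iii), F (IV), G (V), Am (vi), Bdim (vii°).
Triads in E minor (harmonic minor): Em (i), F#dim (ii°), Gaug (III+), Am (iv), B (V), C (VI), D#dim (vii°).
Shared triads with their functions: C (I in C major, VI in E minor); Em (iii in C major, i in E minor); Am (vi in C major, iv in E minor).

C, Em, Am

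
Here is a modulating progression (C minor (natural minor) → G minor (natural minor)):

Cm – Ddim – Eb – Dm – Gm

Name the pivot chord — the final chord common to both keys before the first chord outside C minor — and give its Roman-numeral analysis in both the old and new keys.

Chords diatonic to C minor: Cm, Ddim, Eb, Fm, Gm, Ab, Bb.
Reading the progression, the first chord not in that set is Dm, so the modulation leaves C minor there.
The chord immediately before Dm is Eb, which is diatonic to both keys: III in C minor and VI in G minor.

Eb — III in C minor, VI in G minor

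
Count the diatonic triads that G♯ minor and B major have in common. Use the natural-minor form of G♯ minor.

Diatonic triads of G♯ minor (natural minor): G♯m (i), A♯dim (ii°), B (III), C♯m (iv), D♯m (v), E (VI), F♯ (VII).
Diatonic triads of B major: B (I), C♯m (ii), D♯m (iii), E (IV), F♯ (V), G♯m (vi), A♯dim (vii°).
Matching root and quality in both lists: G♯m, A♯dim, B, C♯m, D♯m, E, F♯.
That gives 7 common triads.

7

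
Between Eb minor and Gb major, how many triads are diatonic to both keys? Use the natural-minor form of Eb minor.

7

Diatonic triads of Eb minor (natural minor): Eb minor (i), F diminished (ii°), Gb major (III), Ab minor (iv), Bb minor (v), Cb major (VI), Db major (VII).
Diatonic triads of Gb major: Gb major (I), Ab minor (ii), Bb minor (iii), Cb major (IV), Db major (V), Eb minor (vi), F diminished (vii°).
Matching root and quality in both lists: Eb minor, F diminished, Gb major, Ab minor, Bb minor, Cb major, Db major.
That gives 7 common triads.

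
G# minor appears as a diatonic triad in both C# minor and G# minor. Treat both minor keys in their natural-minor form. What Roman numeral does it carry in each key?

The scale of C# minor (natural minor) is C# D# E F# G# A B; G# is degree 5, and the triad built there (G#-B-D#) is minor, so it is v.
The scale of G# minor (natural minor) is G# A# B C# D# E F#; G# is degree 1, and the triad built there (G#-B-D#) is minor, so it is i.

v in C# minor; i in G# minor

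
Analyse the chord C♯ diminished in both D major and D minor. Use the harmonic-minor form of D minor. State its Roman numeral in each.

vii° in D major; vii° in D minor

The scale of D major is D E F♯ G A B C♯; C♯ is degree 7, and the triad built there (C♯-E-G) is diminished, so it is vii°.
The scale of D minor (harmonic minor) is D E F G A B♭ C♯; C♯ is degree 7, and the triad built there (C♯-E-G) is diminished, so it is vii°.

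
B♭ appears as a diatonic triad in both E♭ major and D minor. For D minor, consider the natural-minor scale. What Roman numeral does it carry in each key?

V in E♭ major; VI in D minor

The scale of E♭ major is E♭ F G A♭ B♭ C D; B♭ is degree 5, and the triad built there (B♭-D-F) is major, so it is V.
The scale of D minor (natural minor) is D E F G A B♭ C; B♭ is degree 6, and the triad built there (B♭-D-F) is major, so it is VI.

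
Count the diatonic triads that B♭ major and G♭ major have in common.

0

Diatonic triads of B♭ major: B♭ (I), Cm (ii), Dm (iii), E♭ (IV), F (V), Gm (vi), Adim (vii°).
Diatonic triads of G♭ major: G♭ (I), A♭m (ii), B♭m (iii), C♭ (IV), D♭ (V), E♭m (vi), Fdim (vii°).
No triad has the same root and quality in both keys.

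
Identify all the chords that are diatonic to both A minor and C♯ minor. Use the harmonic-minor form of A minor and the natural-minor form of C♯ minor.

Triads in A minor (harmonic minor): Am (i), Bdim (ii°), Caug (III+), Dm (iv), E (V), F (VI), G♯dim (vii°).
Triads in C♯ minor (natural minor): C♯m (i), D♯dim (ii°), E (III), F♯m (iv), G♯m (v), A (VI), B (VII).
Shared triads with their functions: E (V in A minor, III in C♯ minor).

E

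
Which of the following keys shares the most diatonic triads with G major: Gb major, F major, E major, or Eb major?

Triads of G major: G major (I), A minor (ii), B minor (iii), C major (IV), D major (V), E minor (vi), F# diminished (vii°).
Gb major shares 0: none.
F major shares 2: Am, C.
E major shares 0: none.
Eb major shares 0: none.
The most common triads (2) are shared with F major.

F major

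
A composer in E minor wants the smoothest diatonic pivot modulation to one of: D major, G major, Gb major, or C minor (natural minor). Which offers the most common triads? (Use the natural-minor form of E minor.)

Triads of E minor (natural minor): Em (i), F#dim (ii°), G (III), Am (iv), Bm (v), C (VI), D (VII).
D major shares 4: Em, G, Bm, D.
G major shares 7: Em, F#dim, G, Am, Bm, C, D.
Gb major shares 0: none.
C minor (natural minor) shares 0: none.
The most common triads (7) are shared with G major.

G major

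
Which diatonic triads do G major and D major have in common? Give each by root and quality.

Triads in G major: G (I), Am (ii), Bm (iii), C (IV), D (V), Em (vi), F♯dim (vii°).
Triads in D major: D (I), Em (ii), F♯m (iii), G (IV), A (V), Bm (vi), C♯dim (vii°).
Shared triads with their functions: G (I in G major, IV in D major); Bm (iii in G major, vi in D major); D (V in G major, I in D major); Em (vi in G major, ii in D major).

G, Bm, D, Em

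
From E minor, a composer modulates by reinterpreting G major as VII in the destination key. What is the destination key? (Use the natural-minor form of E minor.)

A minor

The numeral VII denotes a major triad on scale degree 7. With G on degree 7, the tonic of the new key is A.
Degree 7 carries a major triad in natural-minor keys, so the destination is A minor.
Check: the diatonic triads of A minor (natural minor) are Am (i), Bdim (ii°), C (III), Dm (iv), Em (v), F (VI), G (VII) — G major is indeed VII.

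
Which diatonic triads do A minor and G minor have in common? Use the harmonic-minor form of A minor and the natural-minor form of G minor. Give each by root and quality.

Triads in A minor (harmonic minor): Am (i), Bdim (ii°), Caug (III+), Dm (iv), E (V), F (VI), G#dim (vii°).
Triads in G minor (natural minor): Gm (i), Adim (ii°), Bb (III), Cm (iv), Dm (v), Eb (VI), F (VII).
Shared triads with their functions: Dm (iv in A minor, v in G minor); F (VI in A minor, VII in G minor).

Dm, F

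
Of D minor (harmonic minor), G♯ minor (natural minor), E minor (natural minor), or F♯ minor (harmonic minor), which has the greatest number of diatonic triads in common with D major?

Triads of D major: D major (I), E minor (ii), F♯ minor (iii), G major (IV), A major (V), B minor (vi), C♯ diminished (vii°).
D minor (harmonic minor) shares 2: A, C♯dim.
G♯ minor (natural minor) shares 0: none.
E minor (natural minor) shares 4: D, Em, G, Bm.
F♯ minor (harmonic minor) shares 3: D, F♯m, Bm.
The most common triads (4) are shared with E minor.

E minor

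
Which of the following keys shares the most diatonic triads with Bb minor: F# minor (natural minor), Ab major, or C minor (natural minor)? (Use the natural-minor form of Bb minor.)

Triads of Bb minor (natural minor): Bb minor (i), C diminished (ii°), Db major (III), Eb minor (iv), F minor (v), Gb major (VI), Ab major (VII).
F# minor (natural minor) shares 0: none.
Ab major shares 4: Bbm, Db, Fm, Ab.
C minor (natural minor) shares 2: Fm, Ab.
The most common triads (4) are shared with Ab major.

Ab major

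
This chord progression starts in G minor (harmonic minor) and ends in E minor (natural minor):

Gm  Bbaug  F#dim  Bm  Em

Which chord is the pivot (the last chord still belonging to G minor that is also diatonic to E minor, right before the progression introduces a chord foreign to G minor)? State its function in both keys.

F#dim — vii° in G minor, ii° in E minor

Chords diatonic to G minor: Gm, Adim, Bbaug, Cm, D, Eb, F#dim.
Reading the progression, the first chord not in that set is Bm, so the modulation leaves G minor there.
The chord immediately before Bm is F#dim, which is diatonic to both keys: vii° in G minor and ii° in E minor.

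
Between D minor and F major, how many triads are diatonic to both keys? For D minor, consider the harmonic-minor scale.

4

Diatonic triads of D minor (harmonic minor): Dm (i), Edim (ii°), Faug (III+), Gm (iv), A (V), B♭ (VI), C♯dim (vii°).
Diatonic triads of F major: F (I), Gm (ii), Am (iii), B♭ (IV), C (V), Dm (vi), Edim (vii°).
Matching root and quality in both lists: Dm, Edim, Gm, B♭.
That gives 4 common triads.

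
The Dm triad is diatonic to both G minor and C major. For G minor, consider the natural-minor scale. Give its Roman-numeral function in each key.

The scale of G minor (natural minor) is G A B♭ C D E♭ F; D is degree 5, and the triad built there (D-F-A) is minor, so it is v.
The scale of C major is C D E F G A B; D is degree 2, and the triad built there (D-F-A) is minor, so it is ii.

v in G minor; ii in C major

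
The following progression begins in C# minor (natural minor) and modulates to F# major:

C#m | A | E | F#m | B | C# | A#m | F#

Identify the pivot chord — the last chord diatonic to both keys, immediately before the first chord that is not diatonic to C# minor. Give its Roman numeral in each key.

B — VII in C# minor, IV in F# major

Chords diatonic to C# minor: C#m, D#dim, E, F#m, G#m, A, B.
Reading the progression, the first chord not in that set is C#, so the modulation leaves C# minor there.
The chord immediately before C# is B, which is diatonic to both keys: VII in C# minor and IV in F# major.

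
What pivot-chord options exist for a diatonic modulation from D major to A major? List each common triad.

D, F#m, A, Bm

Triads in D major: D major (I), E minor (ii), F# minor (iii), G major (IV), A major (V), B minor (vi), C# diminished (vii°).
Triads in A major: A major (I), B minor (ii), C# minor (iii), D major (IV), E major (V), F# minor (vi), G# diminished (vii°).
Shared triads with their functions: D major (I in D major, IV in A major); F# minor (iii in D major, vi in A major); A major (V in D major, I in A major); B minor (vi in D major, ii in A major).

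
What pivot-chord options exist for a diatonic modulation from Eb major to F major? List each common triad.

Triads in Eb major: Eb major (I), F minor (ii), G minor (iii), Ab major (IV), Bb major (V), C minor (vi), D diminished (vii°).
Triads in F major: F major (I), G minor (ii), A minor (iii), Bb major (IV), C major (V), D minor (vi), E diminished (vii°).
Shared triads with their functions: G minor (iii in Eb major, ii in F major); Bb major (V in Eb major, IV in F major).

Gm, Bb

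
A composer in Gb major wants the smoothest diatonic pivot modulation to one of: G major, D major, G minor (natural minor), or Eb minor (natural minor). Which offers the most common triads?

Triads of Gb major: Gb (I), Abm (ii), Bbm (iii), Cb (IV), Db (V), Ebm (vi), Fdim (vii°).
G major shares 0: none.
D major shares 0: none.
G minor (natural minor) shares 0: none.
Eb minor (natural minor) shares 7: Gb, Abm, Bbm, Cb, Db, Ebm, Fdim.
The most common triads (7) are shared with Eb minor.

Eb minor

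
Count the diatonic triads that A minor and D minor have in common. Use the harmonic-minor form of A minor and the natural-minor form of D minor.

3

Diatonic triads of A minor (harmonic minor): A minor (i), B diminished (ii°), C augmented (III+), D minor (iv), E major (V), F major (VI), G♯ diminished (vii°).
Diatonic triads of D minor (natural minor): D minor (i), E diminished (ii°), F major (III), G minor (iv), A minor (v), B♭ major (VI), C major (VII).
Matching root and quality in both lists: A minor, D minor, F major.
That gives 3 common triads.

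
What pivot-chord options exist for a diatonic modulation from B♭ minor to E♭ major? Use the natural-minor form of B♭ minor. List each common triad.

Triads in B♭ minor (natural minor): B♭m (i), Cdim (ii°), D♭ (III), E♭m (iv), Fm (v), G♭ (VI), A♭ (VII).
Triads in E♭ major: E♭ (I), Fm (ii), Gm (iii), A♭ (IV), B♭ (V), Cm (vi), Ddim (vii°).
Shared triads with their functions: Fm (v in B♭ minor, ii in E♭ major); A♭ (VII in B♭ minor, IV in E♭ major).

Fm, A♭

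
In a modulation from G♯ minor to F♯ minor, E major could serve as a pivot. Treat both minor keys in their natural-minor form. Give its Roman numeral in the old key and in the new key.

VI in G♯ minor; VII in F♯ minor

The scale of G♯ minor (natural minor) is G♯ A♯ B C♯ D♯ E F♯; E is degree 6, and the triad built there (E-G♯-B) is major, so it is VI.
The scale of F♯ minor (natural minor) is F♯ G♯ A B C♯ D E; E is degree 7, and the triad built there (E-G♯-B) is major, so it is VII.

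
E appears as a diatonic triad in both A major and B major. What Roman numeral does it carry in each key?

The scale of A major is A B C# D E F# G#; E is degree 5, and the triad built there (E-G#-B) is major, so it is V.
The scale of B major is B C# D# E F# G# A#; E is degree 4, and the triad built there (E-G#-B) is major, so it is IV.

V in A major; IV in B major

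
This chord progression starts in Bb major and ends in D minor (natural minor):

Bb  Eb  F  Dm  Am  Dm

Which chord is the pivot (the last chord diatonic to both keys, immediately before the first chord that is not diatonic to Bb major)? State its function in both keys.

Chords diatonic to Bb major: Bb, Cm, Dm, Eb, F, Gm, Adim.
Reading the progression, the first chord not in that set is Am, so the modulation leaves Bb major there.
The chord immediately before Am is Dm, which is diatonic to both keys: iii in Bb major and i in D minor.

Dm — iii in Bb major, i in D minor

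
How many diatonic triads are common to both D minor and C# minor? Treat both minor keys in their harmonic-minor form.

1

Diatonic triads of D minor (harmonic minor): D minor (i), E diminished (ii°), F augmented (III+), G minor (iv), A major (V), Bb major (VI), C# diminished (vii°).
Diatonic triads of C# minor (harmonic minor): C# minor (i), D# diminished (ii°), E augmented (III+), F# minor (iv), G# major (V), A major (VI), B# diminished (vii°).
Matching root and quality in both lists: A major.
That gives 1 common triad.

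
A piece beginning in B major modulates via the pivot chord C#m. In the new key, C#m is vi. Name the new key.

E major

The numeral vi denotes a minor triad on scale degree 6. With C# on degree 6, the tonic of the new key is E.
Degree 6 carries a minor triad in major keys, so the destination is E major.
Check: the diatonic triads of E major are E (I), F#m (ii), G#m (iii), A (IV), B (V), C#m (vi), D#dim (vii°) — C#m is indeed vi.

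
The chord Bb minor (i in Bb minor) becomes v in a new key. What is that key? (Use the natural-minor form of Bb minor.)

Eb minor

The numeral v denotes a minor triad on scale degree 5. With Bb on degree 5, the tonic of the new key is Eb.
Degree 5 carries a minor triad in natural-minor keys, so the destination is Eb minor.
Check: the diatonic triads of Eb minor (natural minor) are Ebm (i), Fdim (ii°), Gb (III), Abm (iv), Bbm (v), Cb (VI), Db (VII) — Bb minor is indeed v.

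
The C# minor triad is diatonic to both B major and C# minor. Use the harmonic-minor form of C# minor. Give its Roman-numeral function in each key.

ii in B major; i in C# minor

The scale of B major is B C# D# E F# G# A#; C# is degree 2, and the triad built there (C#-E-G#) is minor, so it is ii.
The scale of C# minor (harmonic minor) is C# D# E F# G# A B#; C# is degree 1, and the triad built there (C#-E-G#) is minor, so it is i.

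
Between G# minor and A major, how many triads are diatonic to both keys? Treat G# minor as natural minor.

Diatonic triads of G# minor (natural minor): G# minor (i), A# diminished (ii°), B major (III), C# minor (iv), D# minor (v), E major (VI), F# major (VII).
Diatonic triads of A major: A major (I), B minor (ii), C# minor (iii), D major (IV), E major (V), F# minor (vi), G# diminished (vii°).
Matching root and quality in both lists: C# minor, E major.
That gives 2 common triads.

2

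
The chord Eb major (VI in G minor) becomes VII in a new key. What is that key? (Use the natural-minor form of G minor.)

The numeral VII denotes a major triad on scale degree 7. With Eb on degree 7, the tonic of the new key is F.
Degree 7 carries a major triad in natural-minor keys, so the destination is F minor.
Check: the diatonic triads of F minor (natural minor) are Fm (i), Gdim (ii°), Ab (III), Bbm (iv), Cm (v), Db (VI), Eb (VII) — Eb major is indeed VII.

F minor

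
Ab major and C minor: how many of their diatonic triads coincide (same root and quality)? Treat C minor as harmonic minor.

3

Diatonic triads of Ab major: Ab major (I), Bb minor (ii), C minor (iii), Db major (IV), Eb major (V), F minor (vi), G diminished (vii°).
Diatonic triads of C minor (harmonic minor): C minor (i), D diminished (ii°), Eb augmented (III+), F minor (iv), G major (V), Ab major (VI), B diminished (vii°).
Matching root and quality in both lists: Ab major, C minor, F minor.
That gives 3 common triads.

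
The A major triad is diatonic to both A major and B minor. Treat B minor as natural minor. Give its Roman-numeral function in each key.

The scale of A major is A B C# D E F# G#; A is degree 1, and the triad built there (A-C#-E) is major, so it is I.
The scale of B minor (natural minor) is B C# D E F# G A; A is degree 7, and the triad built there (A-C#-E) is major, so it is VII.

I in A major; VII in B minor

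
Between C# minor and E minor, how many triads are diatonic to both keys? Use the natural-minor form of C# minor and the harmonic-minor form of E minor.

Diatonic triads of C# minor (natural minor): C#m (i), D#dim (ii°), E (III), F#m (iv), G#m (v), A (VI), B (VII).
Diatonic triads of E minor (harmonic minor): Em (i), F#dim (ii°), Gaug (III+), Am (iv), B (V), C (VI), D#dim (vii°).
Matching root and quality in both lists: D#dim, B.
That gives 2 common triads.

2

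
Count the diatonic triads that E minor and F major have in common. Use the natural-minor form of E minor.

2

Diatonic triads of E minor (natural minor): Em (i), F♯dim (ii°), G (III), Am (iv), Bm (v), C (VI), D (VII).
Diatonic triads of F major: F (I), Gm (ii), Am (iii), B♭ (IV), C (V), Dm (vi), Edim (vii°).
Matching root and quality in both lists: Am, C.
That gives 2 common triads.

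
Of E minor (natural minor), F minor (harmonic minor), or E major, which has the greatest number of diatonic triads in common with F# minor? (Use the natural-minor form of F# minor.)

Triads of F# minor (natural minor): F# minor (i), G# diminished (ii°), A major (III), B minor (iv), C# minor (v), D major (VI), E major (VII).
E minor (natural minor) shares 2: Bm, D.
F minor (harmonic minor) shares 0: none.
E major shares 4: F#m, A, C#m, E.
The most common triads (4) are shared with E major.

E major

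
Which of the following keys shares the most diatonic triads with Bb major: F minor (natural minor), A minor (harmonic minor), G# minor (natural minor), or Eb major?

Eb major

Triads of Bb major: Bb (I), Cm (ii), Dm (iii), Eb (IV), F (V), Gm (vi), Adim (vii°).
F minor (natural minor) shares 2: Cm, Eb.
A minor (harmonic minor) shares 2: Dm, F.
G# minor (natural minor) shares 0: none.
Eb major shares 4: Bb, Cm, Eb, Gm.
The most common triads (4) are shared with Eb major.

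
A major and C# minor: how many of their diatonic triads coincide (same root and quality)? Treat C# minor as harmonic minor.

Diatonic triads of A major: A (I), Bm (ii), C#m (iii), D (IV), E (V), F#m (vi), G#dim (vii°).
Diatonic triads of C# minor (harmonic minor): C#m (i), D#dim (ii°), Eaug (III+), F#m (iv), G# (V), A (VI), B#dim (vii°).
Matching root and quality in both lists: A, C#m, F#m.
That gives 3 common triads.

3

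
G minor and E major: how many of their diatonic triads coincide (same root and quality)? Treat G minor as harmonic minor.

Diatonic triads of G minor (harmonic minor): Gm (i), Adim (ii°), Bbaug (III+), Cm (iv), D (V), Eb (VI), F#dim (vii°).
Diatonic triads of E major: E (I), F#m (ii), G#m (iii), A (IV), B (V), C#m (vi), D#dim (vii°).
No triad has the same root and quality in both keys.

0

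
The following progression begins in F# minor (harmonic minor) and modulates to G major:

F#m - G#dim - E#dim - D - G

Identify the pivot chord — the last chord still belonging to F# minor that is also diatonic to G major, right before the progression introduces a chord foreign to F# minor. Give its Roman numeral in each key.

Chords diatonic to F# minor: F#m, G#dim, Aaug, Bm, C#, D, E#dim.
Reading the progression, the first chord not in that set is G, so the modulation leaves F# minor there.
The chord immediately before G is D, which is diatonic to both keys: VI in F# minor and V in G major.

D — VI in F# minor, V in G major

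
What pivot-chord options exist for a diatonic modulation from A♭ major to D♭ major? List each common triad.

A♭, B♭m, D♭, Fm

Triads in A♭ major: A♭ (I), B♭m (ii), Cm (iii), D♭ (IV), E♭ (V), Fm (vi), Gdim (vii°).
Triads in D♭ major: D♭ (I), E♭m (ii), Fm (iii), G♭ (IV), A♭ (V), B♭m (vi), Cdim (vii°).
Shared triads with their functions: A♭ (I in A♭ major, V in D♭ major); B♭m (ii in A♭ major, vi in D♭ major); D♭ (IV in A♭ major, I in D♭ major); Fm (vi in A♭ major, iii in D♭ major).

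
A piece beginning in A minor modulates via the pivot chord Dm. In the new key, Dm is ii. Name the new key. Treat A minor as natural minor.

The numeral ii denotes a minor triad on scale degree 2. With D on degree 2, the tonic of the new key is C.
Degree 2 carries a minor triad in major keys, so the destination is C major.
Check: the diatonic triads of C major are C (I), Dm (ii), Em (iii), F (IV), G (V), Am (vi), Bdim (vii°) — Dm is indeed ii.

C major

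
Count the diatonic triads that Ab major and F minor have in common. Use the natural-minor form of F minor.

Diatonic triads of Ab major: Ab major (I), Bb minor (ii), C minor (iii), Db major (IV), Eb major (V), F minor (vi), G diminished (vii°).
Diatonic triads of F minor (natural minor): F minor (i), G diminished (ii°), Ab major (III), Bb minor (iv), C minor (v), Db major (VI), Eb major (VII).
Matching root and quality in both lists: Ab major, Bb minor, C minor, Db major, Eb major, F minor, G diminished.
That gives 7 common triads.

7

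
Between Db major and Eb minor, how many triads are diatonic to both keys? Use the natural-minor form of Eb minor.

4

Diatonic triads of Db major: Db (I), Ebm (ii), Fm (iii), Gb (IV), Ab (V), Bbm (vi), Cdim (vii°).
Diatonic triads of Eb minor (natural minor): Ebm (i), Fdim (ii°), Gb (III), Abm (iv), Bbm (v), Cb (VI), Db (VII).
Matching root and quality in both lists: Db, Ebm, Gb, Bbm.
That gives 4 common triads.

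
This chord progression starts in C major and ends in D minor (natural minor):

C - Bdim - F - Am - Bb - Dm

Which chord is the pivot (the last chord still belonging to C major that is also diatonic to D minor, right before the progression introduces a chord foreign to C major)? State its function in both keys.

Am — vi in C major, v in D minor

Chords diatonic to C major: C, Dm, Em, F, G, Am, Bdim.
Reading the progression, the first chord not in that set is Bb, so the modulation leaves C major there.
The chord immediately before Bb is Am, which is diatonic to both keys: vi in C major and v in D minor.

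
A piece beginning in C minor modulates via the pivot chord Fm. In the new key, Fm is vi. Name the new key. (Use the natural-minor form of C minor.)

The numeral vi denotes a minor triad on scale degree 6. With F on degree 6, the tonic of the new key is A♭.
Degree 6 carries a minor triad in major keys, so the destination is A♭ major.
Check: the diatonic triads of A♭ major are A♭ (I), B♭m (ii), Cm (iii), D♭ (IV), E♭ (V), Fm (vi), Gdim (vii°) — Fm is indeed vi.

A♭ major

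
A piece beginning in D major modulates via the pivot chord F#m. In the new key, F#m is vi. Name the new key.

The numeral vi denotes a minor triad on scale degree 6. With F# on degree 6, the tonic of the new key is A.
Degree 6 carries a minor triad in major keys, so the destination is A major.
Check: the diatonic triads of A major are A (I), Bm (ii), C#m (iii), D (IV), E (V), F#m (vi), G#dim (vii°) — F#m is indeed vi.

A major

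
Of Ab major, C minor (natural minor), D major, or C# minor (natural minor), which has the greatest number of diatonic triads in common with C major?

D major

Triads of C major: C major (I), D minor (ii), E minor (iii), F major (IV), G major (V), A minor (vi), B diminished (vii°).
Ab major shares 0: none.
C minor (natural minor) shares 0: none.
D major shares 2: Em, G.
C# minor (natural minor) shares 0: none.
The most common triads (2) are shared with D major.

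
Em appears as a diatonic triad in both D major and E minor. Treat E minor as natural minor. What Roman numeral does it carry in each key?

ii in D major; i in E minor

The scale of D major is D E F# G A B C#; E is degree 2, and the triad built there (E-G-B) is minor, so it is ii.
The scale of E minor (natural minor) is E F# G A B C D; E is degree 1, and the triad built there (E-G-B) is minor, so it is i.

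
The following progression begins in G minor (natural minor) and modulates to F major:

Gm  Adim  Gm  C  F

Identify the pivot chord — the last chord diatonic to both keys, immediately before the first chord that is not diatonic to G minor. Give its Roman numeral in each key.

Chords diatonic to G minor: Gm, Adim, Bb, Cm, Dm, Eb, F.
Reading the progression, the first chord not in that set is C, so the modulation leaves G minor there.
The chord immediately before C is Gm, which is diatonic to both keys: i in G minor and ii in F major.

Gm — i in G minor, ii in F major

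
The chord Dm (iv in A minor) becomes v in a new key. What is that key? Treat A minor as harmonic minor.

G minor

The numeral v denotes a minor triad on scale degree 5. With D on degree 5, the tonic of the new key is G.
Degree 5 carries a minor triad in natural-minor keys, so the destination is G minor.
Check: the diatonic triads of G minor (natural minor) are Gm (i), Adim (ii°), Bb (III), Cm (iv), Dm (v), Eb (VI), F (VII) — Dm is indeed v.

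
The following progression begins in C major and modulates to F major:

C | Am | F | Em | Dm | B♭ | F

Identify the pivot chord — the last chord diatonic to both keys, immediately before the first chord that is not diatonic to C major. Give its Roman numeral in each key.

Chords diatonic to C major: C, Dm, Em, F, G, Am, Bdim.
Reading the progression, the first chord not in that set is B♭, so the modulation leaves C major there.
The chord immediately before B♭ is Dm, which is diatonic to both keys: ii in C major and vi in F major.

Dm — ii in C major, vi in F major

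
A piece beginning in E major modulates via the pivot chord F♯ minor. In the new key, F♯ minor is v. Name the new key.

The numeral v denotes a minor triad on scale degree 5. With F♯ on degree 5, the tonic of the new key is B.
Degree 5 carries a minor triad in natural-minor keys, so the destination is B minor.
Check: the diatonic triads of B minor (natural minor) are Bm (i), C♯dim (ii°), D (III), Em (iv), F♯m (v), G (VI), A (VII) — F♯ minor is indeed v.

B minor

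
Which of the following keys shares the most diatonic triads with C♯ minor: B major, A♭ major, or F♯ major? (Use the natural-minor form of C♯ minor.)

Triads of C♯ minor (natural minor): C♯ minor (i), D♯ diminished (ii°), E major (III), F♯ minor (iv), G♯ minor (v), A major (VI), B major (VII).
B major shares 4: C♯m, E, G♯m, B.
A♭ major shares 0: none.
F♯ major shares 2: G♯m, B.
The most common triads (4) are shared with B major.

B major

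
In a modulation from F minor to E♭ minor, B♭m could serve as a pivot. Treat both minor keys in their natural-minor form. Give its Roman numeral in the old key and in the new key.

The scale of F minor (natural minor) is F G A♭ B♭ C D♭ E♭; B♭ is degree 4, and the triad built there (B♭-D♭-F) is minor, so it is iv.
The scale of E♭ minor (natural minor) is E♭ F G♭ A♭ B♭ C♭ D♭; B♭ is degree 5, and the triad built there (B♭-D♭-F) is minor, so it is v.

iv in F minor; v in E♭ minor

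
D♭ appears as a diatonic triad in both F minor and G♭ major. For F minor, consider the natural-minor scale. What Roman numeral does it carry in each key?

The scale of F minor (natural minor) is F G A♭ B♭ C D♭ E♭; D♭ is degree 6, and the triad built there (D♭-F-A♭) is major, so it is VI.
The scale of G♭ major is G♭ A♭ B♭ C♭ D♭ E♭ F; D♭ is degree 5, and the triad built there (D♭-F-A♭) is major, so it is V.

VI in F minor; V in G♭ major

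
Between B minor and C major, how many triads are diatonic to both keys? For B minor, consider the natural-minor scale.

Diatonic triads of B minor (natural minor): Bm (i), C♯dim (ii°), D (III), Em (iv), F♯m (v), G (VI), A (VII).
Diatonic triads of C major: C (I), Dm (ii), Em (iii), F (IV), G (V), Am (vi), Bdim (vii°).
Matching root and quality in both lists: Em, G.
That gives 2 common triads.

2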